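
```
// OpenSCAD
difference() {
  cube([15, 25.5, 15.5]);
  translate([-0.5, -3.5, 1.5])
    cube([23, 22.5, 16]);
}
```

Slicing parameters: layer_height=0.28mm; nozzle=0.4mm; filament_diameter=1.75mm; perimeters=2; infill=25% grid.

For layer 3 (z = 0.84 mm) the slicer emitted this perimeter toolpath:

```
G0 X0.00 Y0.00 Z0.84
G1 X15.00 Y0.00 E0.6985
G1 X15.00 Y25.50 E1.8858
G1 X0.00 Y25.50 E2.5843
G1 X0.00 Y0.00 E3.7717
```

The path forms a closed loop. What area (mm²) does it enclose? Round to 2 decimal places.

Apply the shoelace formula to the sequence of (X, Y) vertices; enclosed area = 382.50 mm².

382.50 mm²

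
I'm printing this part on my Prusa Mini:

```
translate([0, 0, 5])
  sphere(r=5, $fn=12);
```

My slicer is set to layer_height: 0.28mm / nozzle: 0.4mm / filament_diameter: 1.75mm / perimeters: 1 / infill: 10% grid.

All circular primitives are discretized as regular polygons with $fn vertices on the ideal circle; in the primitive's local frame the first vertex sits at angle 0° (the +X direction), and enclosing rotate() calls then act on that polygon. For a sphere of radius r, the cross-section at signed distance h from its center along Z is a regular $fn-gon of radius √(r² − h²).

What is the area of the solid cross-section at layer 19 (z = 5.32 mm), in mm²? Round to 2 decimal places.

At z = 5.32 mm: the r=5 sphere slices to a regular 12-gon of circumradius 4.990 (√(r²−h²) with h=0.32 from center) (area = (12/2)·4.990²·sin(360°/12) = 74.69 mm²). Overall, the cross-section is a single solid region. Net area = 74.69 mm².

74.69 mm²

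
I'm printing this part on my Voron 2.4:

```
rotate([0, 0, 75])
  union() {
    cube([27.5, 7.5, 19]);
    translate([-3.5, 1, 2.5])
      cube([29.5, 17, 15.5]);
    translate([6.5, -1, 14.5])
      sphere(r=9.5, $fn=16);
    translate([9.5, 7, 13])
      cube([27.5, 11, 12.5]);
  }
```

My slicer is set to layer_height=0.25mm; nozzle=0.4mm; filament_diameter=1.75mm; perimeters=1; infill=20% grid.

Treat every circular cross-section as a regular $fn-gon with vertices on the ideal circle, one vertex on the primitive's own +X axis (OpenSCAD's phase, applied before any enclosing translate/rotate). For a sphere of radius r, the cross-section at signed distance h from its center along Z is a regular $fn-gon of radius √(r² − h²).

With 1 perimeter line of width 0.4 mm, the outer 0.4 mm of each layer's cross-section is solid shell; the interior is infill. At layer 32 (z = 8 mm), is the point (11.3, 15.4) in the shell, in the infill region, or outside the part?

At z = 8 mm: the cube (footprint 27.5×7.5) is included at this height; the 29.5×17 cube at (-3.5, 1) contributes its full rectangle; the r=9.5 sphere at (6.5, -1) slices to a regular 16-gon of circumradius 6.928 (√(r²−h²) with h=6.5 from center); the cube at (9.5, 7) is not intersected at this z (z outside [13, 25.5]); Taking the union: the regions partially overlap (shared area 228.69 mm²), so overlapping operands fuse into one piece — 1 connected region; (rotated 75° about Z; rotation is an isometry so areas/perimeters/island counts are preserved). Overall, the cross-section is a single solid region. Undo the 75° rotation: the query point maps to (17.800, -6.929) in the un-rotated model frame. The nearest boundary edge runs (12.90, -3.65)→(11.40, -5.90); distance from the point to it = 5.89 mm. The point is not inside any of the regions above, so it lies outside the cross-section (5.89 mm from the nearest boundary).

outside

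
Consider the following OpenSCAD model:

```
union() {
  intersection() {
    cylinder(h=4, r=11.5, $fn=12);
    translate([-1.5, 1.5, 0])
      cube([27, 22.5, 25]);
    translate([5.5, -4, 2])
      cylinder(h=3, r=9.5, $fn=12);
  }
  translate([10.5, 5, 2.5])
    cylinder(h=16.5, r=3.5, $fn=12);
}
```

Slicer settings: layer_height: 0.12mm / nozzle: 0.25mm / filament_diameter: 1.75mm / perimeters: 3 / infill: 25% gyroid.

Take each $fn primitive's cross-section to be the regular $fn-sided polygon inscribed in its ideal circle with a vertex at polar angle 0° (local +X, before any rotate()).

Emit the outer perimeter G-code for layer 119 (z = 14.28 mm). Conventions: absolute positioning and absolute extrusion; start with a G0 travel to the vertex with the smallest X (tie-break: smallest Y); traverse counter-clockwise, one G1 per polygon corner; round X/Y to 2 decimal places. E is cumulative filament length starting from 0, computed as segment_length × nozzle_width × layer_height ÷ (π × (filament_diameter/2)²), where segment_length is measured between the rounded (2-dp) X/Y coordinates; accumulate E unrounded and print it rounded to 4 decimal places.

G0 X7.00 Y5.00 Z14.28
G1 X7.47 Y3.25 E0.0226
G1 X8.75 Y1.97 E0.0452
G1 X10.50 Y1.50 E0.0678
G1 X12.25 Y1.97 E0.0904
G1 X13.53 Y3.25 E0.1130
G1 X14.00 Y5.00 E0.1356
G1 X13.53 Y6.75 E0.1582
G1 X12.25 Y8.03 E0.1807
G1 X10.50 Y8.50 E0.2033
G1 X8.75 Y8.03 E0.2259
G1 X7.47 Y6.75 E0.2485
G1 X7.00 Y5.00 E0.2711

At z = 14.28 mm: the cylinder is not intersected at this z (z outside [0, 4]); the 27×22.5 cube at (-1.5, 1.5) contributes its full rectangle; the cylinder at (5.5, -4) is absent (z outside [2, 5]); Taking the intersection: at least one operand is absent at this height, so nothing remains; the r=3.5 cylinder at (10.5, 5) contributes a regular 12-gon of circumradius 3.5; Taking the union: only the r=3.5 cylinder at (10.5, 5) is present, so the union is just that shape — 1 connected region. The outline is a single polygon with 12 vertices. Extrusion per mm of travel: 0.25 × 0.12 / (π × 0.875²) = 0.012473. Accumulating E over each segment gives final E = 0.2711.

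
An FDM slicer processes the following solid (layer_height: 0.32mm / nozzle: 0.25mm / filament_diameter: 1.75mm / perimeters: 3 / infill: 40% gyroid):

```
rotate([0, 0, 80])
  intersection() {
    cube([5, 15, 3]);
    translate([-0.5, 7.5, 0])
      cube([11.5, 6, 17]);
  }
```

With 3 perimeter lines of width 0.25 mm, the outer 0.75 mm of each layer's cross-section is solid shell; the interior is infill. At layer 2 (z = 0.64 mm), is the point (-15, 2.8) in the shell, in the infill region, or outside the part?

outside

At z = 0.64 mm: the 5×15 cube contributes its full rectangle; the cube at (-0.5, 7.5) is present — its section is the full 11.5×6 rectangle; Taking the intersection: the 11.5×6 cube at (-0.5, 7.5) partially overlaps the 5×15 cube; clipping to the common part keeps 30.00 mm² — 1 connected region; (rotated 80° about Z; rotation is an isometry so areas/perimeters/island counts are preserved). Overall, the cross-section is a single solid region. Undo the 80° rotation: the query point maps to (0.153, 15.258) in the un-rotated model frame. The nearest boundary edge runs (0.00, 13.50)→(5.00, 13.50); distance from the point to it = 1.76 mm. The point is not inside any of the regions above, so it lies outside the cross-section (1.76 mm from the nearest boundary).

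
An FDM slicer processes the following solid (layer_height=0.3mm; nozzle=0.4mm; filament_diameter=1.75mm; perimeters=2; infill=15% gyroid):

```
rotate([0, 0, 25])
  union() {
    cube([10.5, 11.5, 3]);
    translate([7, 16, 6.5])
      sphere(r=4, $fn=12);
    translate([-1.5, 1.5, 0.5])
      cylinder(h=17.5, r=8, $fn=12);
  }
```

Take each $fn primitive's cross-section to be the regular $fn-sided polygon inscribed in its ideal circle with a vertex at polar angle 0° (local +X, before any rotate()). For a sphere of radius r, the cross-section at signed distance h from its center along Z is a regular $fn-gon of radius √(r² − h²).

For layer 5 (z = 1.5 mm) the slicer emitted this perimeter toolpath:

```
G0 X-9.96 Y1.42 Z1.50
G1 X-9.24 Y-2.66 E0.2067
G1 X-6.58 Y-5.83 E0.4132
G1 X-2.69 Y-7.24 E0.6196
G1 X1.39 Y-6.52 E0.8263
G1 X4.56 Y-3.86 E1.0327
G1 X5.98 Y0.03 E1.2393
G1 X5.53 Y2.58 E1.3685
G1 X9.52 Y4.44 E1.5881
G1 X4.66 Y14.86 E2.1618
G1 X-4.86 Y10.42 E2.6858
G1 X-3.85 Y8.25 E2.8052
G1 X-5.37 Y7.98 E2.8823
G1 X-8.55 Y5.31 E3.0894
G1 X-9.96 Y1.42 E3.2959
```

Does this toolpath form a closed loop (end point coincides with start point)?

yes

Start point (G0): (-9.96, 1.42). End point (last G1): the path returns to the start — closed.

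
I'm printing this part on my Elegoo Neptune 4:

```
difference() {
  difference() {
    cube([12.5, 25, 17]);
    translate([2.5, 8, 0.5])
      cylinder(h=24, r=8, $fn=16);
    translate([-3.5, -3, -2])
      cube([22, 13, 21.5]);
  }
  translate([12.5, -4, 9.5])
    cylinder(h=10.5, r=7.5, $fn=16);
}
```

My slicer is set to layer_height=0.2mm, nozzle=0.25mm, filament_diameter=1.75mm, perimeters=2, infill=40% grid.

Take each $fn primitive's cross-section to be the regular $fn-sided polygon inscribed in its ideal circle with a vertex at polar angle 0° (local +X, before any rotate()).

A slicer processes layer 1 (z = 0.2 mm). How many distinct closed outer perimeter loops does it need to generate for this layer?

1

At z = 0.2 mm: the 12.5×25 cube contributes its full rectangle; the cylinder at (2.5, 8) does not reach this height (z outside [0.5, 24.5]); the 22×13 cube at (-3.5, -3) contributes its full rectangle; Taking the first minus the rest: starting from the 12.5×25 cube, the 22×13 cube at (-3.5, -3) partially overlaps it — only the 125.00 mm² overlap (of its 286.00 mm²) is removed, clipping the outline — 1 connected region; the cylinder at (12.5, -4) is not intersected at this z (z outside [9.5, 20]); After the difference (first − rest): none of the subtracted shapes is present at this height, so the result so far is unchanged — 1 connected region. The result has 1 disconnected region.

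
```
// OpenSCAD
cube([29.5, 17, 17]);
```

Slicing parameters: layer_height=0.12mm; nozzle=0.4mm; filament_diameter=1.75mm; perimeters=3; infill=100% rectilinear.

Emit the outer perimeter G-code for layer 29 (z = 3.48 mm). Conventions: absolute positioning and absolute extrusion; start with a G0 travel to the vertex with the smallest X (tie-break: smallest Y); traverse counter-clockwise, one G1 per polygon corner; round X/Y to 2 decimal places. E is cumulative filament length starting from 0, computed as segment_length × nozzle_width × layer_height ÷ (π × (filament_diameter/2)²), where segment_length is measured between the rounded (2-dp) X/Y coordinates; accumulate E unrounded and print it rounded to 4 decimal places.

At z = 3.48 mm: the 29.5×17 cube contributes its full rectangle. The outline is a single polygon with 4 vertices. Extrusion per mm of travel: 0.4 × 0.12 / (π × 0.875²) = 0.019956. Accumulating E over each segment gives final E = 1.8559.

G0 X0.00 Y0.00 Z3.48
G1 X29.50 Y0.00 E0.5887
G1 X29.50 Y17.00 E0.9280
G1 X0.00 Y17.00 E1.5167
G1 X0.00 Y0.00 E1.8559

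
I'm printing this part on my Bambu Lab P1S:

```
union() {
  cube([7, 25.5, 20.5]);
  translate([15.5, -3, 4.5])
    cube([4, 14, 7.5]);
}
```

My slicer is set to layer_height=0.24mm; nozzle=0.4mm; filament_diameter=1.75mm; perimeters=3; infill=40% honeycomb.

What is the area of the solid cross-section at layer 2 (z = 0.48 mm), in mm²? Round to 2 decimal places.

178.50 mm²

At z = 0.48 mm: the 7×25.5 cube contributes its full rectangle (area 178.50 mm²); the cube at (15.5, -3) does not reach this height (z outside [4.5, 12]); Taking the union: only the 7×25.5 cube is present, so the union is just that shape — area = 178.50 mm². Overall, the cross-section is a single solid region. Net area = 178.50 mm².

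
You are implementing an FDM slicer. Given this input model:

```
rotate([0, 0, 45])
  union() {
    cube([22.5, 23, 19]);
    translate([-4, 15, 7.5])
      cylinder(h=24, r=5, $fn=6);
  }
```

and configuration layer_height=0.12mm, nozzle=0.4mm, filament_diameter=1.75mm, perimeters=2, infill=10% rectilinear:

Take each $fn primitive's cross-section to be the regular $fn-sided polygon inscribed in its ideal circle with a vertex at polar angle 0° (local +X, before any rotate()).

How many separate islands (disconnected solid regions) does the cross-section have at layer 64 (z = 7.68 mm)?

At z = 7.68 mm: the cube (footprint 22.5×23) is included at this height; the r=5 cylinder at (-4, 15) gives a regular 6-gon of circumradius 5 (constant along its height); Taking the union: the regions partially overlap (shared area 1.73 mm²), so overlapping operands fuse into one piece — 1 connected region; (rotated 45° about Z; rotation is an isometry so areas/perimeters/island counts are preserved). Overall, the cross-section is a single solid region. Island count = 1.

1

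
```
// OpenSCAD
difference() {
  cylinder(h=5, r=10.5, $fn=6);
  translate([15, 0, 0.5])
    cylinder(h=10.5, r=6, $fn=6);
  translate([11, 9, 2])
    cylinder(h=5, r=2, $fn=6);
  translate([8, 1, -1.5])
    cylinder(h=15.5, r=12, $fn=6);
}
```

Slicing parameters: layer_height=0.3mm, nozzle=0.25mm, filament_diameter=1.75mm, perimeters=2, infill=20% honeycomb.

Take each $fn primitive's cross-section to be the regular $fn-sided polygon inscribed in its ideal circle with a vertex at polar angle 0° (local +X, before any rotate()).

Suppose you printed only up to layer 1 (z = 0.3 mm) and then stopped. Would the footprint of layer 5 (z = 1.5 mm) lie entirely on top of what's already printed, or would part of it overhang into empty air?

Compare the two slices. At z = 0.3: the r=10.5 cylinder gives a regular 6-gon of circumradius 10.5 (constant along its height) (area = (6/2)·10.500²·sin(360°/6) = 286.44 mm²); the cylinder at (15, 0) is not intersected at this z (z outside [0.5, 11]); the cylinder at (11, 9) is not intersected at this z (z outside [2, 7]); the r=12 cylinder at (8, 1) contributes a regular 6-gon of circumradius 12 (area = (6/2)·12.000²·sin(360°/6) = 374.12 mm²); After the difference (first − rest): starting from the r=10.5 cylinder (286.44 mm²), the r=12 cylinder at (8, 1) partially overlaps it — only the 167.65 mm² overlap (of its 374.12 mm²) is removed, clipping the outline — area = 118.79 mm². At z = 1.5: the r=10.5 cylinder gives a regular 6-gon of circumradius 10.5 (constant along its height) (area = (6/2)·10.500²·sin(360°/6) = 286.44 mm²); the r=6 cylinder at (15, 0) contributes a regular 6-gon of circumradius 6 (area = (6/2)·6.000²·sin(360°/6) = 93.53 mm²); the cylinder at (11, 9) is not intersected at this z (z outside [2, 7]); the cylinder at (8, 1): section is a regular 6-gon, circumradius r=12 (area = (6/2)·12.000²·sin(360°/6) = 374.12 mm²); Taking the first minus the rest: starting from the r=10.5 cylinder (286.44 mm²), the r=6 cylinder at (15, 0) partially overlaps it — only the 1.95 mm² overlap (of its 93.53 mm²) is removed, clipping the outline; the r=12 cylinder at (8, 1) partially overlaps it — only the 165.70 mm² overlap (of its 374.12 mm²) is removed, clipping the outline — area = 118.79 mm². Checking containment: the cross-section at z = 1.5 is a subset of the cross-section at z = 0.3.

entirely on top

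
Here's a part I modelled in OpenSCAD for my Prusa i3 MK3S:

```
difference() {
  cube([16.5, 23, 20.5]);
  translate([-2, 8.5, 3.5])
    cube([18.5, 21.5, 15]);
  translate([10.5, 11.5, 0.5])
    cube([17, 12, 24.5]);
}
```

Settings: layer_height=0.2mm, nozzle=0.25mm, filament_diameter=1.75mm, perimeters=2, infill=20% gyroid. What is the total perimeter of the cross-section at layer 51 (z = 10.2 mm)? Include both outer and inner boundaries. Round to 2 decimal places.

At z = 10.2 mm: the 16.5×23 cube contributes its full rectangle (perimeter 79.00 mm); the cube at (-2, 8.5) is present — its section is the full 18.5×21.5 rectangle (perimeter 80.00 mm); the cube at (10.5, 11.5) is present — its section is the full 17×12 rectangle (perimeter 58.00 mm); Taking the first minus the rest: starting from the 16.5×23 cube, the 18.5×21.5 cube at (-2, 8.5) partially overlaps it — only the 239.25 mm² overlap (of its 397.75 mm²) is removed, clipping the outline; the 17×12 cube at (10.5, 11.5) misses the remaining region (no effect) — boundary = 50.00 mm. Overall, the cross-section is a single solid region. Total boundary length (outer) = 50.00 mm.

50.00 mm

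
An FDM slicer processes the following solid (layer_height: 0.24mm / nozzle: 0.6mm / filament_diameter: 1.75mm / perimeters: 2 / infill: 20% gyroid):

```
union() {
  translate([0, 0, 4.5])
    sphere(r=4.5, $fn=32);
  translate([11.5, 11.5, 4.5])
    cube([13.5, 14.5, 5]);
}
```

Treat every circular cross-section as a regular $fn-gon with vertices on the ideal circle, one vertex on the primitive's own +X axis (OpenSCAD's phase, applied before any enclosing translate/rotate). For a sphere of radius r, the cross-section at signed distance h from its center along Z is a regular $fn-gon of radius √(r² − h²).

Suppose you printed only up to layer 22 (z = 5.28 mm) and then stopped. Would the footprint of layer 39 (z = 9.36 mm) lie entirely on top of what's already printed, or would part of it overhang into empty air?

Compare the two slices. At z = 5.28: the r=4.5 sphere slices to a regular 32-gon of circumradius 4.432 (√(r²−h²) with h=0.78 from center) (area = (32/2)·4.432²·sin(360°/32) = 61.31 mm²); the 13.5×14.5 cube at (11.5, 11.5) contributes its full rectangle (area 195.75 mm²); Combining (union): the 2 present regions are separate (no shared area or edge), so areas and boundary lengths simply add and each stays a separate island — area = 257.06 mm². At z = 9.36: the sphere is not intersected at this z (|z−center|=4.860 > r=4.5); the cube at (11.5, 11.5) (footprint 13.5×14.5) is included at this height (area 195.75 mm²); Taking the union: only the 13.5×14.5 cube at (11.5, 11.5) is present, so the union is just that shape — area = 195.75 mm². Checking containment: the cross-section at z = 9.36 is a subset of the cross-section at z = 5.28.

entirely on top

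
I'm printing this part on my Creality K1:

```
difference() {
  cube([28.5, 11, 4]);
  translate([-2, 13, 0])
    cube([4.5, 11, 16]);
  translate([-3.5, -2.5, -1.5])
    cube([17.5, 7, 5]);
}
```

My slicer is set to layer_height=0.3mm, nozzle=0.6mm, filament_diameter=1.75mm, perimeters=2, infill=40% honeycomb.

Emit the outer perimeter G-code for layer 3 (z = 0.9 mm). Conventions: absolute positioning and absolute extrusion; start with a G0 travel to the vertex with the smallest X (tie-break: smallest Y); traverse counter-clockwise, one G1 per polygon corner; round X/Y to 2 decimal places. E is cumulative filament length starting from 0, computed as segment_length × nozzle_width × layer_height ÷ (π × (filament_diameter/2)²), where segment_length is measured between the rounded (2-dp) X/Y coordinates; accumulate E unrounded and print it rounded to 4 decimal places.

G0 X0.00 Y4.50 Z0.90
G1 X14.00 Y4.50 E1.0477
G1 X14.00 Y0.00 E1.3845
G1 X28.50 Y0.00 E2.4696
G1 X28.50 Y11.00 E3.2928
G1 X0.00 Y11.00 E5.4256
G1 X0.00 Y4.50 E5.9120

At z = 0.9 mm: the 28.5×11 cube contributes its full rectangle; the 4.5×11 cube at (-2, 13) contributes its full rectangle; the cube at (-3.5, -2.5) (footprint 17.5×7) is included at this height; Subtracting the remaining from the first: starting from the 28.5×11 cube, the 4.5×11 cube at (-2, 13) misses the remaining region (no effect); the 17.5×7 cube at (-3.5, -2.5) partially overlaps it — only the 63.00 mm² overlap (of its 122.50 mm²) is removed, clipping the outline — 1 connected region. The outline is a single polygon with 6 vertices. Extrusion per mm of travel: 0.6 × 0.3 / (π × 0.875²) = 0.074835. Accumulating E over each segment gives final E = 5.9120.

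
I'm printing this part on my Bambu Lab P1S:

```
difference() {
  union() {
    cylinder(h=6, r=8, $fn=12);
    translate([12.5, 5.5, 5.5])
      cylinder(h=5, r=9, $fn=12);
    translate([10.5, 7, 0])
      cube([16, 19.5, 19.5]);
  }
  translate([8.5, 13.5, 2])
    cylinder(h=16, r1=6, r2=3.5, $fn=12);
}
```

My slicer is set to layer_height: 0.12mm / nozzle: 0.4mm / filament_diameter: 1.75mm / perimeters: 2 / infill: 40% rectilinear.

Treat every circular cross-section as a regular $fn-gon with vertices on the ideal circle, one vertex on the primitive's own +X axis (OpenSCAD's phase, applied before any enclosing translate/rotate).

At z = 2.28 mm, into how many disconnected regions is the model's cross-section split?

At z = 2.28 mm: the cylinder: section is a regular 12-gon, circumradius r=8; the cylinder at (12.5, 5.5) is not intersected at this z (z outside [5.5, 10.5]); the cube at (10.5, 7) (footprint 16×19.5) is included at this height; Taking the union: the 2 present regions are separate (no shared area or edge), so areas and boundary lengths simply add and each stays a separate island — 2 connected regions; the cone at (8.5, 13.5) (r1=6→r2=3.5) has section circumradius 5.956 here — a regular 12-gon; Taking the first minus the rest: starting from that combined region, the cone at (8.5, 13.5) partially overlaps it — only the 30.46 mm² overlap (of its 106.43 mm²) is removed, clipping the outline — 2 connected regions. The result has 2 disconnected regions.

2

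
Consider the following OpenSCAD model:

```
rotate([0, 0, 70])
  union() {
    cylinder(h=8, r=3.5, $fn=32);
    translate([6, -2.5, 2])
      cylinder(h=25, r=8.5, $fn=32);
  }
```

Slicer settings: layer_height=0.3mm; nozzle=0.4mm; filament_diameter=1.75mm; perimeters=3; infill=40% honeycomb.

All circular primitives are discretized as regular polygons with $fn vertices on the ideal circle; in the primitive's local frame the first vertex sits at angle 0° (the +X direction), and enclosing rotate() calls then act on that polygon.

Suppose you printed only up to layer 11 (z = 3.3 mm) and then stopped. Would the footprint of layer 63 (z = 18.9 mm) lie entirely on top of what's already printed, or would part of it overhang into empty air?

Compare the two slices. At z = 3.3: the r=3.5 cylinder contributes a regular 32-gon of circumradius 3.5 (area = (32/2)·3.500²·sin(360°/32) = 38.24 mm²); the r=8.5 cylinder at (6, -2.5) contributes a regular 32-gon of circumradius 8.5 (area = (32/2)·8.500²·sin(360°/32) = 225.52 mm²); Taking the union: the regions partially overlap — summed areas 263.76 mm² minus the doubly-counted overlap 30.96 mm² gives 232.80 mm² — area = 232.80 mm²; (rotated 70° about Z; rotation is an isometry so areas/perimeters/island counts are preserved). At z = 18.9: the cylinder does not reach this height (z outside [0, 8]); the r=8.5 cylinder at (6, -2.5) gives a regular 32-gon of circumradius 8.5 (constant along its height) (area = (32/2)·8.500²·sin(360°/32) = 225.52 mm²); Taking the union: only the r=8.5 cylinder at (6, -2.5) is present, so the union is just that shape — area = 225.52 mm²; (whole slice rotated 70° about Z — lengths, areas and connectivity unchanged). Checking containment: the cross-section at z = 18.9 is a subset of the cross-section at z = 3.3.

entirely on top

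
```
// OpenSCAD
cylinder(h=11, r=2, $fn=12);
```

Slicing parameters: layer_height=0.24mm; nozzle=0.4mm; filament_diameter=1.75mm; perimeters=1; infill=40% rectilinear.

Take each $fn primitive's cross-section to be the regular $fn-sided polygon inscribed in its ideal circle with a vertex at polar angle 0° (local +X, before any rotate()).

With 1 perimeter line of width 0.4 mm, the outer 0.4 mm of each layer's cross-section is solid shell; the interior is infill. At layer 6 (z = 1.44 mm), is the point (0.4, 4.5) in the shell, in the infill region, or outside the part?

At z = 1.44 mm: the r=2 cylinder gives a regular 12-gon of circumradius 2 (constant along its height). Overall, the cross-section is a single solid region. The nearest boundary edge runs (1.00, 1.73)→(0.00, 2.00); distance from the point to it = 2.53 mm. The point is not inside any of the regions above, so it lies outside the cross-section (2.53 mm from the nearest boundary).

outside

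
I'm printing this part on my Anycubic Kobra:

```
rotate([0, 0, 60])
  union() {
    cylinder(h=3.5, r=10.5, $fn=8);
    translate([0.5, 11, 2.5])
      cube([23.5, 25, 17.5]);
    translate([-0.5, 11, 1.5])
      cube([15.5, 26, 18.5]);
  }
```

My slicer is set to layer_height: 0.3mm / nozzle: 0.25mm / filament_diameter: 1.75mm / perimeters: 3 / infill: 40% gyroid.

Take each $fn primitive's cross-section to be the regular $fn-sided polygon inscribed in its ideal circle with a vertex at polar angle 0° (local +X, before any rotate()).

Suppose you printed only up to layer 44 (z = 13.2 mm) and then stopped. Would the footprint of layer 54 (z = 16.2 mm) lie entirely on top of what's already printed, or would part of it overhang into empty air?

entirely on top

Compare the two slices. At z = 13.2: the cylinder is absent (z outside [0, 3.5]); the cube at (0.5, 11) is present — its section is the full 23.5×25 rectangle (area 587.50 mm²); the 15.5×26 cube at (-0.5, 11) contributes its full rectangle (area 403.00 mm²); Combining (union): the regions partially overlap — summed areas 990.50 mm² minus the doubly-counted overlap 362.50 mm² gives 628.00 mm² — area = 628.00 mm²; (whole slice rotated 60° about Z — lengths, areas and connectivity unchanged). At z = 16.2: the cylinder is not intersected at this z (z outside [0, 3.5]); the cube at (0.5, 11) is present — its section is the full 23.5×25 rectangle (area 587.50 mm²); the cube at (-0.5, 11) (footprint 15.5×26) is included at this height (area 403.00 mm²); Taking the union: the regions partially overlap — summed areas 990.50 mm² minus the doubly-counted overlap 362.50 mm² gives 628.00 mm² — area = 628.00 mm²; (rotated 60° about Z; rotation is an isometry so areas/perimeters/island counts are preserved). Checking containment: the cross-section at z = 16.2 is a subset of the cross-section at z = 13.2.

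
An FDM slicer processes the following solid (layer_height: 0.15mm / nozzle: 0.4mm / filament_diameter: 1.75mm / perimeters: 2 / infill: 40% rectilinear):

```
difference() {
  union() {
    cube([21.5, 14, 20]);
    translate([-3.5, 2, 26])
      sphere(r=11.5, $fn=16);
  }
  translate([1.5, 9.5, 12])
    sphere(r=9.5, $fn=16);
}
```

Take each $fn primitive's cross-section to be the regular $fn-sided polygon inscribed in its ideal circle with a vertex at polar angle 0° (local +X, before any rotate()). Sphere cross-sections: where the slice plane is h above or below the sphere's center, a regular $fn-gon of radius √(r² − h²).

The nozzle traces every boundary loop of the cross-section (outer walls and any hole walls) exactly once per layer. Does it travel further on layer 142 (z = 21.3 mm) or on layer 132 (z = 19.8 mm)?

Layer 142 (z = 21.3): the cube is not intersected at this z (z outside [0, 20]); the r=11.5 sphere at (-3.5, 2) contributes a regular 16-gon of circumradius √(11.5²−4.7²) = 10.496 (perimeter = 2·16·10.496·sin(180°/16) = 65.52 mm); Combining (union): only the r=11.5 sphere at (-3.5, 2) is present, so the union is just that shape — boundary = 65.52 mm; the sphere at (1.5, 9.5): section is a regular 16-gon, circumradius = √(r²−h²) = √(9.5²−9.3²) = 1.939 (perimeter = 2·16·1.939·sin(180°/16) = 12.11 mm); Taking the first minus the rest: starting from that combined region, the r=9.5 sphere at (1.5, 9.5) partially overlaps it — only the 10.26 mm² overlap (of its 11.51 mm²) is removed, clipping the outline — boundary = 71.60 mm. So its perimeter = 71.60 mm. Layer 132 (z = 19.8): the cube (footprint 21.5×14) is included at this height (perimeter 71.00 mm); the r=11.5 sphere at (-3.5, 2) contributes a regular 16-gon of circumradius √(11.5²−6.2²) = 9.686 (perimeter = 2·16·9.686·sin(180°/16) = 60.47 mm); Combining (union): the regions partially overlap (shared area 51.09 mm²), so the edge portions inside another operand are dropped and the merged outline is re-measured after clipping — boundary = 101.10 mm; the r=9.5 sphere at (1.5, 9.5) slices to a regular 16-gon of circumradius 5.423 (√(r²−h²) with h=7.8 from center) (perimeter = 2·16·5.423·sin(180°/16) = 33.86 mm); Taking the first minus the rest: starting from that combined region, the r=9.5 sphere at (1.5, 9.5) partially overlaps it — only the 79.47 mm² overlap (of its 90.04 mm²) is removed, clipping the outline — boundary = 114.83 mm. So its perimeter = 114.83 mm. Layer 132 is larger (114.83 vs 71.60 mm).

layer 132 (z = 19.8 mm)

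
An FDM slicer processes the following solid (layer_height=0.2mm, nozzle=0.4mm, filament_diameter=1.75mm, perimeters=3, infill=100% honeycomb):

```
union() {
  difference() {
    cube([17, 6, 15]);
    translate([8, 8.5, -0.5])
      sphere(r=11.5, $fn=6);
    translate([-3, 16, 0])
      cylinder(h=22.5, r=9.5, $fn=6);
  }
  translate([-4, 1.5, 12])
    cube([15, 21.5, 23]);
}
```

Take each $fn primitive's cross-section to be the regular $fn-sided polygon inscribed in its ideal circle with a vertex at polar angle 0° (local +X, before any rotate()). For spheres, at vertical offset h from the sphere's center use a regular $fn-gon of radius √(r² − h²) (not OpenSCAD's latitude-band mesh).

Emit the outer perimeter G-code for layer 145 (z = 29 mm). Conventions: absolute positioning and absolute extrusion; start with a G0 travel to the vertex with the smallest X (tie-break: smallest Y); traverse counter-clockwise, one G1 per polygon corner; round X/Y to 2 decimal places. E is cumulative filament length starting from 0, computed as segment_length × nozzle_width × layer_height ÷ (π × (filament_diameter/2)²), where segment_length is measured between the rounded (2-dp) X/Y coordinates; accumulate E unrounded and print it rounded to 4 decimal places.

At z = 29 mm: the cube is absent (z outside [0, 15]); the sphere at (8, 8.5) is not intersected at this z (|z−center|=29.500 > r=11.5); the cylinder at (-3, 16) is not intersected at this z (z outside [0, 22.5]); Subtracting the remaining from the first: the first operand is absent here, so nothing remains; the cube at (-4, 1.5) (footprint 15×21.5) is included at this height; Taking the union: only the 15×21.5 cube at (-4, 1.5) is present, so the union is just that shape — 1 connected region. The outline is a single polygon with 4 vertices. Extrusion per mm of travel: 0.4 × 0.2 / (π × 0.875²) = 0.033260. Accumulating E over each segment gives final E = 2.4280.

G0 X-4.00 Y1.50 Z29.00
G1 X11.00 Y1.50 E0.4989
G1 X11.00 Y23.00 E1.2140
G1 X-4.00 Y23.00 E1.7129
G1 X-4.00 Y1.50 E2.4280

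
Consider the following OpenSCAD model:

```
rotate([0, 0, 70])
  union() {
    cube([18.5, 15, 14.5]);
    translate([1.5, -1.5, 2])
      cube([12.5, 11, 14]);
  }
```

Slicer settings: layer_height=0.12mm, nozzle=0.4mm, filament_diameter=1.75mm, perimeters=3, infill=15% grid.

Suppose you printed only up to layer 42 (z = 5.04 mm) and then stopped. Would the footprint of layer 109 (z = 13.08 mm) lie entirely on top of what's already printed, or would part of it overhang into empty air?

Compare the two slices. At z = 5.04: the cube (footprint 18.5×15) is included at this height (area 277.50 mm²); the 12.5×11 cube at (1.5, -1.5) contributes its full rectangle (area 137.50 mm²); Combining (union): the regions partially overlap — summed areas 415.00 mm² minus the doubly-counted overlap 118.75 mm² gives 296.25 mm² — area = 296.25 mm²; (whole slice rotated 70° about Z — lengths, areas and connectivity unchanged). At z = 13.08: the cube (footprint 18.5×15) is included at this height (area 277.50 mm²); the cube at (1.5, -1.5) (footprint 12.5×11) is included at this height (area 137.50 mm²); Merging all regions: the regions partially overlap — summed areas 415.00 mm² minus the doubly-counted overlap 118.75 mm² gives 296.25 mm² — area = 296.25 mm²; (rotated 70° about Z; rotation is an isometry so areas/perimeters/island counts are preserved). Checking containment: the cross-section at z = 13.08 is a subset of the cross-section at z = 5.04.

entirely on top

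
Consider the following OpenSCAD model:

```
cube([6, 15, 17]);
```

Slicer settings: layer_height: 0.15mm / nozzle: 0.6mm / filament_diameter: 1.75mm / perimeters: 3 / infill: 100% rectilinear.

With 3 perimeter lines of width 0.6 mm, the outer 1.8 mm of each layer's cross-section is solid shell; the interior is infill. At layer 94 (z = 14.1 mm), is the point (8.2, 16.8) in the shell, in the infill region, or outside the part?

outside

At z = 14.1 mm: the 6×15 cube contributes its full rectangle. Overall, the cross-section is a single solid region. The nearest boundary edge runs (6.00, 0.00)→(6.00, 15.00); distance from the point to it = 2.84 mm. The point is not inside any of the regions above, so it lies outside the cross-section (2.84 mm from the nearest boundary).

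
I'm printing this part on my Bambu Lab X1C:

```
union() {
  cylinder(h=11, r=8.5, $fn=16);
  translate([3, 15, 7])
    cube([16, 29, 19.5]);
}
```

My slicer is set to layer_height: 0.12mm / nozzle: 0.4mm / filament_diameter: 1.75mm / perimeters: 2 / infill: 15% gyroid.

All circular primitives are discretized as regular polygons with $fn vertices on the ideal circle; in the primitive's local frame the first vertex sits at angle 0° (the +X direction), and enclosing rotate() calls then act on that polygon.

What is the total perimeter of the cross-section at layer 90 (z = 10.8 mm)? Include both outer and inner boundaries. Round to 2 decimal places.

At z = 10.8 mm: the cylinder: section is a regular 16-gon, circumradius r=8.5 (perimeter = 2·16·8.500·sin(180°/16) = 53.06 mm); the 16×29 cube at (3, 15) contributes its full rectangle (perimeter 90.00 mm); Merging all regions: the 2 present regions are separate (no shared area or edge), so areas and boundary lengths simply add and each stays a separate island — boundary = 143.06 mm. Overall, the cross-section has 2 separate islands. Total boundary length (outer) = 143.06 mm.

143.06 mm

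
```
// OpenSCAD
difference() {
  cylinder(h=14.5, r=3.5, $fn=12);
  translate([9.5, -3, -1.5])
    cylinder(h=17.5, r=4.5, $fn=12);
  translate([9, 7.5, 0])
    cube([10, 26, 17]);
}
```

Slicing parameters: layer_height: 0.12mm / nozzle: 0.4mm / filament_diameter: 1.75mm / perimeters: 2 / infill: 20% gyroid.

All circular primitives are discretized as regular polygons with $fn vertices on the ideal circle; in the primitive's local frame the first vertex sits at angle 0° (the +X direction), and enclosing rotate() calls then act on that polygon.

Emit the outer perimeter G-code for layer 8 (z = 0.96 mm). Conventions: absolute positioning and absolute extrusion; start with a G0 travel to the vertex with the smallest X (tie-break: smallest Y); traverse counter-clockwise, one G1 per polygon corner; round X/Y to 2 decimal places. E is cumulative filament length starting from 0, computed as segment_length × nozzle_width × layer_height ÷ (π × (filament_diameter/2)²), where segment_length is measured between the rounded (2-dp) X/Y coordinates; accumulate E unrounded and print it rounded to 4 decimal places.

G0 X-3.50 Y0.00 Z0.96
G1 X-3.03 Y-1.75 E0.0362
G1 X-1.75 Y-3.03 E0.0723
G1 X0.00 Y-3.50 E0.1084
G1 X1.75 Y-3.03 E0.1446
G1 X3.03 Y-1.75 E0.1807
G1 X3.50 Y0.00 E0.2169
G1 X3.03 Y1.75 E0.2531
G1 X1.75 Y3.03 E0.2892
G1 X0.00 Y3.50 E0.3253
G1 X-1.75 Y3.03 E0.3615
G1 X-3.03 Y1.75 E0.3976
G1 X-3.50 Y0.00 E0.4338

At z = 0.96 mm: the r=3.5 cylinder contributes a regular 12-gon of circumradius 3.5; the cylinder at (9.5, -3): section is a regular 12-gon, circumradius r=4.5; the cube at (9, 7.5) (footprint 10×26) is included at this height; Taking the first minus the rest: starting from the r=3.5 cylinder, the r=4.5 cylinder at (9.5, -3) misses the remaining region (no effect); the 10×26 cube at (9, 7.5) misses the remaining region (no effect) — 1 connected region. The outline is a single polygon with 12 vertices. Extrusion per mm of travel: 0.4 × 0.12 / (π × 0.875²) = 0.019956. Accumulating E over each segment gives final E = 0.4338.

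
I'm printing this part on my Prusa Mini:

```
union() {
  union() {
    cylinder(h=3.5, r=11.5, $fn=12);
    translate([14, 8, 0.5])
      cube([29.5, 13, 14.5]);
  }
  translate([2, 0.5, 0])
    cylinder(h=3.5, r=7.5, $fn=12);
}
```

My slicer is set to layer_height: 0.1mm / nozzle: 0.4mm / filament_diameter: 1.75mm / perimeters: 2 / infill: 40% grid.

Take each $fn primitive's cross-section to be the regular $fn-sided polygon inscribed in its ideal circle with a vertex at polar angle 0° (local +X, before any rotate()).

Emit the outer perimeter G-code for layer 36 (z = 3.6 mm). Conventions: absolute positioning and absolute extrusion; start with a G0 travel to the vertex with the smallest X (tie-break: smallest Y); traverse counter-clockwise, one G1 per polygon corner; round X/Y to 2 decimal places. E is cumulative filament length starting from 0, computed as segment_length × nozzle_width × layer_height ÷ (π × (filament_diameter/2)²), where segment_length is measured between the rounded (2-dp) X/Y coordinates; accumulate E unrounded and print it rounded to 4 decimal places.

At z = 3.6 mm: the cylinder does not reach this height (z outside [0, 3.5]); the 29.5×13 cube at (14, 8) contributes its full rectangle; Combining (union): only the 29.5×13 cube at (14, 8) is present, so the union is just that shape — 1 connected region; the cylinder at (2, 0.5) does not reach this height (z outside [0, 3.5]); Combining (union): only that combined region is present, so the union is just that shape — 1 connected region. The outline is a single polygon with 4 vertices. Extrusion per mm of travel: 0.4 × 0.1 / (π × 0.875²) = 0.016630. Accumulating E over each segment gives final E = 1.4136.

G0 X14.00 Y8.00 Z3.60
G1 X43.50 Y8.00 E0.4906
G1 X43.50 Y21.00 E0.7068
G1 X14.00 Y21.00 E1.1974
G1 X14.00 Y8.00 E1.4136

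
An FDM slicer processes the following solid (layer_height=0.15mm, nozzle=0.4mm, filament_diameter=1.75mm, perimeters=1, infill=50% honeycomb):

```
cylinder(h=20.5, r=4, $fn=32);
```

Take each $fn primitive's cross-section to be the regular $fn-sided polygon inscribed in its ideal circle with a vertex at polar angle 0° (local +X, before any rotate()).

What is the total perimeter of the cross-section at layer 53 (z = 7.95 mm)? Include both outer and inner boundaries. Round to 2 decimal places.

25.09 mm

At z = 7.95 mm: the r=4 cylinder gives a regular 32-gon of circumradius 4 (constant along its height) (perimeter = 2·32·4.000·sin(180°/32) = 25.09 mm). Overall, the cross-section is a single solid region. Total boundary length (outer) = 25.09 mm.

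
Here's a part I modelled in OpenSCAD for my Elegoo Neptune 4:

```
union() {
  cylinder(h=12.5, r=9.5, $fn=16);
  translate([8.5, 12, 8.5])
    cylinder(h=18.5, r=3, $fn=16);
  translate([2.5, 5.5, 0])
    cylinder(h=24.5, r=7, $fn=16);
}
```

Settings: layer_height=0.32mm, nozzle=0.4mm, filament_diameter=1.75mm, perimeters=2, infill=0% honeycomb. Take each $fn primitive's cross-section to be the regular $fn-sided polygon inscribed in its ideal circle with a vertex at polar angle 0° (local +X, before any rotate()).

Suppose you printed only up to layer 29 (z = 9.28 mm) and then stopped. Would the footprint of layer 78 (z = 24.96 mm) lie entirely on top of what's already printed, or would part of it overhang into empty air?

entirely on top

Compare the two slices. At z = 9.28: the r=9.5 cylinder contributes a regular 16-gon of circumradius 9.5 (area = (16/2)·9.500²·sin(360°/16) = 276.30 mm²); the cylinder at (8.5, 12): section is a regular 16-gon, circumradius r=3 (area = (16/2)·3.000²·sin(360°/16) = 27.55 mm²); the r=7 cylinder at (2.5, 5.5) contributes a regular 16-gon of circumradius 7 (area = (16/2)·7.000²·sin(360°/16) = 150.01 mm²); Combining (union): the regions partially overlap — summed areas 453.86 mm² minus the doubly-counted overlap 110.94 mm² gives 342.92 mm² — area = 342.92 mm². At z = 24.96: the cylinder does not reach this height (z outside [0, 12.5]); the r=3 cylinder at (8.5, 12) gives a regular 16-gon of circumradius 3 (constant along its height) (area = (16/2)·3.000²·sin(360°/16) = 27.55 mm²); the cylinder at (2.5, 5.5) is absent (z outside [0, 24.5]); Taking the union: only the r=3 cylinder at (8.5, 12) is present, so the union is just that shape — area = 27.55 mm². Checking containment: the cross-section at z = 24.96 is a subset of the cross-section at z = 9.28.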